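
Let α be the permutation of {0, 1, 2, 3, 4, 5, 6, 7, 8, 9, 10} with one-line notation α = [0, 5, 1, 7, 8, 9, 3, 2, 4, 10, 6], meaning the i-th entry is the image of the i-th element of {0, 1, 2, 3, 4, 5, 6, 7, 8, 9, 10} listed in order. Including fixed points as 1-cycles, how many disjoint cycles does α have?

3

The cycle decomposition is (0)(1 5 9 10 6 3 7 2)(4 8), which has 3 cycles (counting 1-cycles).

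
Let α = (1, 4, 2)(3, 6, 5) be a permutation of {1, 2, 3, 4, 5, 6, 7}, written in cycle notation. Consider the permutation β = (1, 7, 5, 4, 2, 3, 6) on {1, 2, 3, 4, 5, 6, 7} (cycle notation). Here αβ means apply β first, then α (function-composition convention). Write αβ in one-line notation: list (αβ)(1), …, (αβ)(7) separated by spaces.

7 6 5 1 2 4 3

(αβ)(x) = α(β(x)). Computing each image: α(β(1)) = α(7) = 7, α(β(2)) = α(3) = 6, α(β(3)) = α(6) = 5, α(β(4)) = α(2) = 1, α(β(5)) = α(4) = 2, α(β(6)) = α(1) = 4, α(β(7)) = α(5) = 3.
Hence αβ = [7 6 5 1 2 4 3].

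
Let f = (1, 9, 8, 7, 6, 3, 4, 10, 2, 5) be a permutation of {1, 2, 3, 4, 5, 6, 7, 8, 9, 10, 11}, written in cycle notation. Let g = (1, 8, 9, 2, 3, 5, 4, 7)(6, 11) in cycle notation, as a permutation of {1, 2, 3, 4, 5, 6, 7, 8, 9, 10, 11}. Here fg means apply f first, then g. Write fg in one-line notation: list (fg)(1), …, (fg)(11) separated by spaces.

For each element, apply f then g: 1 → 9 → 2; 2 → 5 → 4; 3 → 4 → 7; 4 → 10 → 10; 5 → 1 → 8; 6 → 3 → 5; 7 → 6 → 11; 8 → 7 → 1; 9 → 8 → 9; 10 → 2 → 3; 11 → 11 → 6.
So fg in one-line form is 2 4 7 10 8 5 11 1 9 3 6.

2 4 7 10 8 5 11 1 9 3 6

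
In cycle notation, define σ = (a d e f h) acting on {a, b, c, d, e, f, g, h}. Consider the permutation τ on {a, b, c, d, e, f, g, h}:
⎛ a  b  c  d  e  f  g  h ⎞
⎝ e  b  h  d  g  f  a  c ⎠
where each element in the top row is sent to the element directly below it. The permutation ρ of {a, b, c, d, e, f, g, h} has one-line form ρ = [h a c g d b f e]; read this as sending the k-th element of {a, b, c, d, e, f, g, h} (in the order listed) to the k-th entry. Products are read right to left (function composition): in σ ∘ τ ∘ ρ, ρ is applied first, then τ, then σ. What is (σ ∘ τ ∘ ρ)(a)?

c

Apply the permutations in order: ρ(a) = h, then τ(h) = c, then σ(c) = c. So (σ ∘ τ ∘ ρ)(a) = c.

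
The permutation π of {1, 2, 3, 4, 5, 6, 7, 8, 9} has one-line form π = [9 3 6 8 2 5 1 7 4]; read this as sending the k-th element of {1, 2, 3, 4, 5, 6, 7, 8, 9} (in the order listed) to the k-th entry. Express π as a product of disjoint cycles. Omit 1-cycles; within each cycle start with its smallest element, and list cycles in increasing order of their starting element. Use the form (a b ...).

Iterating π from 1 gives 1 → 9 → 4 → 8 → 7 → 1; that is the 5-cycle (1 9 4 8 7).
Continuing from each remaining unvisited element yields (1 9 4 8 7)(2 3 6 5).

(1 9 4 8 7)(2 3 6 5)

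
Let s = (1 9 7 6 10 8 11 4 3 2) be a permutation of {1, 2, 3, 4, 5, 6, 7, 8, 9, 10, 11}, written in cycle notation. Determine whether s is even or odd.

The cycle lengths are 10, 1.
A cycle is odd iff its length is even; s has 1 even-length cycle, so sgn(s) = (−1)^1 and s is odd.

odd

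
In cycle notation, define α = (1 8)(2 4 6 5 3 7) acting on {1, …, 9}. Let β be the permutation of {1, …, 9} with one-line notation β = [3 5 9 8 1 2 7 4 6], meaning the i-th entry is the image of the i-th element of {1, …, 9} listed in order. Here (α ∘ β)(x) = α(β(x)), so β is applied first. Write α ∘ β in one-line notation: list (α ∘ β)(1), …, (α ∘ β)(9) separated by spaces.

(α ∘ β)(x) = α(β(x)). Computing each image: α(β(1)) = α(3) = 7, α(β(2)) = α(5) = 3, α(β(3)) = α(9) = 9, α(β(4)) = α(8) = 1, α(β(5)) = α(1) = 8, α(β(6)) = α(2) = 4, α(β(7)) = α(7) = 2, α(β(8)) = α(4) = 6, α(β(9)) = α(6) = 5.
Hence α ∘ β = [7 3 9 1 8 4 2 6 5].

7 3 9 1 8 4 2 6 5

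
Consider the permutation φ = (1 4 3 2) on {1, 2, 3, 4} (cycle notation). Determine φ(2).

Within (1 4 3 2), 2 ↦ 1.

1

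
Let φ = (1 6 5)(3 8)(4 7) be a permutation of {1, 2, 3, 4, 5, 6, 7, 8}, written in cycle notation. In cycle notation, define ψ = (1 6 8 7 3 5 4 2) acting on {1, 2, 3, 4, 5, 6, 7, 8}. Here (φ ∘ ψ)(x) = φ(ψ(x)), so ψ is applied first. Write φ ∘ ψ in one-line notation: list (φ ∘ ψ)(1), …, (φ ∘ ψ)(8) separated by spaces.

5 6 1 2 7 3 8 4

For each element, apply ψ then φ: 1 → 6 → 5; 2 → 1 → 6; 3 → 5 → 1; 4 → 2 → 2; 5 → 4 → 7; 6 → 8 → 3; 7 → 3 → 8; 8 → 7 → 4.
Collecting the images, φ ∘ ψ = [5 6 1 2 7 3 8 4].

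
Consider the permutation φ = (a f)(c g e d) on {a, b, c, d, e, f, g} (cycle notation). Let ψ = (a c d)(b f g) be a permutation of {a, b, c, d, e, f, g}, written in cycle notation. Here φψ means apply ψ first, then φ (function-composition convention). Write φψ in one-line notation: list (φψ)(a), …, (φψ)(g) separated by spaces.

(φψ)(x) = φ(ψ(x)). Computing each image: φ(ψ(a)) = φ(c) = g, φ(ψ(b)) = φ(f) = a, φ(ψ(c)) = φ(d) = c, φ(ψ(d)) = φ(a) = f, φ(ψ(e)) = φ(e) = d, φ(ψ(f)) = φ(g) = e, φ(ψ(g)) = φ(b) = b.
Hence φψ = [g a c f d e b].

g a c f d e b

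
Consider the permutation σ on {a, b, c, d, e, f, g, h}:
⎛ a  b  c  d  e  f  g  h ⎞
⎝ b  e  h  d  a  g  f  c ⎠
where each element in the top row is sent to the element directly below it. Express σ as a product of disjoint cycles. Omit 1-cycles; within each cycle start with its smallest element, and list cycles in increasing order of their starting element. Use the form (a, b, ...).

From a: a → b → e → a, closing the cycle (a, b, e).
Continuing from each remaining unvisited element yields (a, b, e)(c, h)(f, g).

(a, b, e)(c, h)(f, g)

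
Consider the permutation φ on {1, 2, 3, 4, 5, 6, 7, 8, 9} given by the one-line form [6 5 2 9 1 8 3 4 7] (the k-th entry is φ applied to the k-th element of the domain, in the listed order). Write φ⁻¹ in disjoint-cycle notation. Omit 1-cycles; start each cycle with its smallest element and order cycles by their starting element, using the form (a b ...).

First write φ in disjoint cycles: (1 6 8 4 9 7 3 2 5).
Reversing each cycle (and rotating so the smallest element leads) gives φ⁻¹ = (1 5 2 3 7 9 4 8 6).

(1 5 2 3 7 9 4 8 6)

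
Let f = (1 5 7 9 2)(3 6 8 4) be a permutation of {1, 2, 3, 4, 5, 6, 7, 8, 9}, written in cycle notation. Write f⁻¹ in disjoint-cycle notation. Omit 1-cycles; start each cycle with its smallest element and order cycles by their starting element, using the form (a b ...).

If f sends a → b within a cycle, f⁻¹ sends b → a; equivalently, reverse each cycle.
After reversing and putting each cycle's least element first, f⁻¹ = (1 2 9 7 5)(3 4 8 6).

(1 2 9 7 5)(3 4 8 6)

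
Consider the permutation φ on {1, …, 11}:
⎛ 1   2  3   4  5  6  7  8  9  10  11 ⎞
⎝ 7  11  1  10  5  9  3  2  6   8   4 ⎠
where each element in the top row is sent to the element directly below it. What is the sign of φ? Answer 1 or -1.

-1

In disjoint-cycle form the cycle lengths are 5, 3, 2, 1.
A cycle of length ℓ contributes ℓ−1 transpositions, so φ is a product of 4 + 2 + 1 = 7 transpositions — odd.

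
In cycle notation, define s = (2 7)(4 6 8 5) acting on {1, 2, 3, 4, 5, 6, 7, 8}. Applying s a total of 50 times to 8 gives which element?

8 lies in the 4-cycle (4 6 8 5).
Since the cycle has length 4, s^50 acts on it the same as s^2 (50 mod 4 = 2).
Advancing 2 steps from 8: 8 → 5 → 4.

4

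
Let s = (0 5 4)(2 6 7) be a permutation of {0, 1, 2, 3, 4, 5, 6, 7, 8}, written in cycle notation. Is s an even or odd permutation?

even

The cycle lengths are 3, 3, 1, 1, 1.
A cycle of length ℓ contributes ℓ−1 transpositions, so s is a product of 2 + 2 = 4 transpositions — even.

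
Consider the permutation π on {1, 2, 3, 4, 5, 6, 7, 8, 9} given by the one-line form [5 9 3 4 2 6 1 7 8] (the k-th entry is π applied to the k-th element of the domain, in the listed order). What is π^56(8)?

Tracing 8 → 7 → … returns to 8 after 6 steps, so 8 lies in a 6-cycle (1, 5, 2, 9, 8, 7).
Since the cycle has length 6, π^56 acts on it the same as π^2 (56 mod 6 = 2).
Stepping 2 places around the cycle: 8 → 7 → 1.

1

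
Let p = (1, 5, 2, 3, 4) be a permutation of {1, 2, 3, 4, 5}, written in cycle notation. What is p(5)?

5 appears in (1, 5, 2, 3, 4); the next entry (wrapping around) is 2.

2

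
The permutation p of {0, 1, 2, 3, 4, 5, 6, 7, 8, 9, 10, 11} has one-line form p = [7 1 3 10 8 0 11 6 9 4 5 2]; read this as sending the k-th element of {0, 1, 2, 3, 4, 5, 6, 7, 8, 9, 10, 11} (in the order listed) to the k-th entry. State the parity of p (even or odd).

odd

In disjoint-cycle form the cycle lengths are 8, 3, 1.
A cycle of length ℓ contributes ℓ−1 transpositions, so p is a product of 7 + 2 = 9 transpositions — odd.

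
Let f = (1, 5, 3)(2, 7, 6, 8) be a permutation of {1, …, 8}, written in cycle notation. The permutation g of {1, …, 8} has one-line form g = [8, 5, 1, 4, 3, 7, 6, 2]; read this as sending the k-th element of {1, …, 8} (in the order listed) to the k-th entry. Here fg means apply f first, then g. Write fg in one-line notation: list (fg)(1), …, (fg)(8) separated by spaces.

(fg)(x) = g(f(x)). Computing each image: g(f(1)) = g(5) = 3, g(f(2)) = g(7) = 6, g(f(3)) = g(1) = 8, g(f(4)) = g(4) = 4, g(f(5)) = g(3) = 1, g(f(6)) = g(8) = 2, g(f(7)) = g(6) = 7, g(f(8)) = g(2) = 5.
Hence fg = [3 6 8 4 1 2 7 5].

3 6 8 4 1 2 7 5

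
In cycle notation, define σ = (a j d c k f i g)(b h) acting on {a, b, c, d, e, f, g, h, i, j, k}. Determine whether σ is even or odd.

even

The cycle lengths are 8, 2, 1.
A cycle is odd iff its length is even; σ has 2 even-length cycles, so sgn(σ) = (−1)^2 and σ is even.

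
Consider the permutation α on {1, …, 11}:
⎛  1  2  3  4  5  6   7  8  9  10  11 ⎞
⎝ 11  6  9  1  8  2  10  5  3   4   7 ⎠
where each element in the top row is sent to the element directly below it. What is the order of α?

10

Decomposing into disjoint cycles gives cycle lengths 5, 2, 2, 2.
The order is lcm(5, 2, 2, 2) = 10.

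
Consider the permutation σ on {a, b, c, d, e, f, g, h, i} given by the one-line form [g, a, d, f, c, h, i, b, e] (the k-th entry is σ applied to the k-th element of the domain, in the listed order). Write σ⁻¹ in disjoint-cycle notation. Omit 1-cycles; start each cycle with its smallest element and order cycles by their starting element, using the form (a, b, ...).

(a, b, h, f, d, c, e, i, g)

First write σ in disjoint cycles: (a, g, i, e, c, d, f, h, b).
Reversing each cycle (and rotating so the smallest element leads) gives σ⁻¹ = (a, b, h, f, d, c, e, i, g).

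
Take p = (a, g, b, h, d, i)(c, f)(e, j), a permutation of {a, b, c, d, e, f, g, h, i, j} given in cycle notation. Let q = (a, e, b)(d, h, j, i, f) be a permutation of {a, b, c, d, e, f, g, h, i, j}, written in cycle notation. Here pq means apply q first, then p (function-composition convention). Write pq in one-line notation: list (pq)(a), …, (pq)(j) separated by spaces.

Chase each element through q then p: a → e → j; b → a → g; c → c → f; d → h → d; e → b → h; f → d → i; g → g → b; h → j → e; i → f → c; j → i → a.
So pq in one-line form is j g f d h i b e c a.

j g f d h i b e c a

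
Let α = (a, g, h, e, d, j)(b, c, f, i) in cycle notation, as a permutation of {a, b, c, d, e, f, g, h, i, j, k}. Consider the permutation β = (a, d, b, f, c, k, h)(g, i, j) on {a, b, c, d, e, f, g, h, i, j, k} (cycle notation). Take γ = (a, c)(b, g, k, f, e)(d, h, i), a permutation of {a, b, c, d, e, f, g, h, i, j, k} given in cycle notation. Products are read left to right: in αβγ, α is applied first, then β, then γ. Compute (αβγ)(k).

i

Apply the permutations in order: α(k) = k, then β(k) = h, then γ(h) = i. So (αβγ)(k) = i.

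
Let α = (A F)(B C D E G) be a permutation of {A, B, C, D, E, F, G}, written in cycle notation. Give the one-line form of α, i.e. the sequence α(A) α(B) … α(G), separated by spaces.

Image by image: A↦F, B↦C, C↦D, D↦E, E↦G, F↦A, G↦B.
Listing these in domain order gives F C D E G A B.

F C D E G A B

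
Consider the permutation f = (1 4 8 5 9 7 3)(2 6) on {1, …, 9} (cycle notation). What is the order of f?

14

The disjoint cycles have lengths 7, 2.
The order of f is the least common multiple of its cycle lengths: lcm(7, 2) = 14.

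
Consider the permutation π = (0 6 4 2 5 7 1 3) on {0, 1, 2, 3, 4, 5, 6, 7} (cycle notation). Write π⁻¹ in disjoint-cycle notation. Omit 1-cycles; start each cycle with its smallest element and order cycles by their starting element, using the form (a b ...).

(0 3 1 7 5 2 4 6)

Inverting a permutation written in cycle notation just reverses the order within every cycle.
After reversing and putting each cycle's least element first, π⁻¹ = (0 3 1 7 5 2 4 6).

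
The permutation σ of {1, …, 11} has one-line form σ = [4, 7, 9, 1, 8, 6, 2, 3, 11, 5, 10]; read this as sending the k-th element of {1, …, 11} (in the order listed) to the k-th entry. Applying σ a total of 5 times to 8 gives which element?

Tracing 8 → 3 → … returns to 8 after 6 steps, so 8 lies in a 6-cycle (3, 9, 11, 10, 5, 8).
Advancing 5 steps from 8: 8 → 3 → 9 → 11 → 10 → 5.

5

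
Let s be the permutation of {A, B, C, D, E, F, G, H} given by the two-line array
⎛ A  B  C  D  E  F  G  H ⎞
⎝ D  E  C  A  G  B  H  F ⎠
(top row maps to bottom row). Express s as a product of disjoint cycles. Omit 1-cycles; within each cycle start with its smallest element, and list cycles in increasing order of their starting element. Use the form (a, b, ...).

(A, D)(B, E, G, H, F)

Iterating s from A gives A → D → A; that is the 2-cycle (A, D).
Continuing from each remaining unvisited element yields (A, D)(B, E, G, H, F).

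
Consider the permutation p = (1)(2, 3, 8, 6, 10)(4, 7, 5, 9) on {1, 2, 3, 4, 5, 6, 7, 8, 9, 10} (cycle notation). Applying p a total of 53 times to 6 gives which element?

6 lies in the 5-cycle (2, 3, 8, 6, 10).
On a 5-cycle, p^5 is the identity, so p^53 = p^3 there (53 ≡ 3 mod 5).
Advancing 3 steps from 6: 6 → 10 → 2 → 3.

3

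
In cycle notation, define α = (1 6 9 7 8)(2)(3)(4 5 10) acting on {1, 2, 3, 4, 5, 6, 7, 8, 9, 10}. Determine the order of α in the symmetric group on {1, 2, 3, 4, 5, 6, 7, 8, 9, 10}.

15

The cycle type of α is (5, 3, 1, 1).
The order of α is the least common multiple of its cycle lengths: lcm(5, 3) = 15.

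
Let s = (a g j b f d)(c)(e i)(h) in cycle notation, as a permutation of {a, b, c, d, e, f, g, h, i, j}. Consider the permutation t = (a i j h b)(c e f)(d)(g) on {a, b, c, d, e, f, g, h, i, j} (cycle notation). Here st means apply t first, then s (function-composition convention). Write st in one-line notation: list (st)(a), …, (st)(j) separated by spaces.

e g i a d c j f b h

(st)(x) = s(t(x)). Computing each image: s(t(a)) = s(i) = e, s(t(b)) = s(a) = g, s(t(c)) = s(e) = i, s(t(d)) = s(d) = a, s(t(e)) = s(f) = d, s(t(f)) = s(c) = c, s(t(g)) = s(g) = j, s(t(h)) = s(b) = f, s(t(i)) = s(j) = b, s(t(j)) = s(h) = h.
Hence st = [e g i a d c j f b h].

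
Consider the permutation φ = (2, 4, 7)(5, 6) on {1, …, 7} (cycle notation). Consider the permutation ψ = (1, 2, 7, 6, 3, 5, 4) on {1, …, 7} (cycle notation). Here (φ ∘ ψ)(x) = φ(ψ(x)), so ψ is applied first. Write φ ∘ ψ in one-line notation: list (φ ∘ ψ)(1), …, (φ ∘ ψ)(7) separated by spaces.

4 2 6 1 7 3 5

(φ ∘ ψ)(x) = φ(ψ(x)). Computing each image: φ(ψ(1)) = φ(2) = 4, φ(ψ(2)) = φ(7) = 2, φ(ψ(3)) = φ(5) = 6, φ(ψ(4)) = φ(1) = 1, φ(ψ(5)) = φ(4) = 7, φ(ψ(6)) = φ(3) = 3, φ(ψ(7)) = φ(6) = 5.
Hence φ ∘ ψ = [4 2 6 1 7 3 5].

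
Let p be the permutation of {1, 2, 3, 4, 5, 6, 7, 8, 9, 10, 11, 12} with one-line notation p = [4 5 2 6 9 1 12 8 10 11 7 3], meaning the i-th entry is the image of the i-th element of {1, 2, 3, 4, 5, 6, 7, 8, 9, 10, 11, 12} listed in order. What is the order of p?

24

Writing p as disjoint cycles, the cycle lengths are 8, 3, 1.
Since disjoint cycles commute, ord(p) = lcm(8, 3) = 24.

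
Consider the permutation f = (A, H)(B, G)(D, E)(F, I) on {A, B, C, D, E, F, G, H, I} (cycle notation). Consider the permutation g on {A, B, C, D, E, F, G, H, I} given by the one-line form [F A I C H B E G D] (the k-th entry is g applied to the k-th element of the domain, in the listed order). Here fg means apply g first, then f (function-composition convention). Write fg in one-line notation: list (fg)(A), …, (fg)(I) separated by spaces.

I H F C A G D B E

(fg)(x) = f(g(x)). Computing each image: f(g(A)) = f(F) = I, f(g(B)) = f(A) = H, f(g(C)) = f(I) = F, f(g(D)) = f(C) = C, f(g(E)) = f(H) = A, f(g(F)) = f(B) = G, f(g(G)) = f(E) = D, f(g(H)) = f(G) = B, f(g(I)) = f(D) = E.
Hence fg = [I H F C A G D B E].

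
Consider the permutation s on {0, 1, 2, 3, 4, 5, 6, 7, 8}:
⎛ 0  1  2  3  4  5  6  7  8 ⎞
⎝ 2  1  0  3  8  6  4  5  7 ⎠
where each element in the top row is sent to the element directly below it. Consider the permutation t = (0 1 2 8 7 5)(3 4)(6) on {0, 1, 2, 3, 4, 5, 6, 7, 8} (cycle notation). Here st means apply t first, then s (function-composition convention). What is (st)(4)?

3

t(4) = 3, then s(3) = 3; composing gives (st)(4) = 3.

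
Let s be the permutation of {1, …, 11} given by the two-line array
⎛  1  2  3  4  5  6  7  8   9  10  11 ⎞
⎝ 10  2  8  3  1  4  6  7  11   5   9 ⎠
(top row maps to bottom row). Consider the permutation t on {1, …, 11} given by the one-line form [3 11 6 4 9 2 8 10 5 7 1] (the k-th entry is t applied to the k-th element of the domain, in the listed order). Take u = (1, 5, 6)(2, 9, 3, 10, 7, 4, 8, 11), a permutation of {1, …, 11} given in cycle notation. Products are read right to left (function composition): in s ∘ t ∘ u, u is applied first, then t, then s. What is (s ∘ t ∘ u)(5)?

Chase 5: u(5) = 6; t(6) = 2; s(2) = 2. Hence (s ∘ t ∘ u)(5) = 2.

2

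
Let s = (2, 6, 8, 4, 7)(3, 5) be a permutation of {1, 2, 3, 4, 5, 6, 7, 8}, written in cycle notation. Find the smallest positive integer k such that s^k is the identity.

10

The cycle type of s is (5, 2, 1).
Since disjoint cycles commute, ord(s) = lcm(5, 2) = 10.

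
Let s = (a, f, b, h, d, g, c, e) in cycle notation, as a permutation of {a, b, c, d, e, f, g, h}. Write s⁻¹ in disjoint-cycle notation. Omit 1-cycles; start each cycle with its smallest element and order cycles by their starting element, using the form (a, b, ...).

(a, e, c, g, d, h, b, f)

Inverting a permutation written in cycle notation just reverses the order within every cycle.
Reversing each cycle of s and rotating so the smallest element leads gives (a, e, c, g, d, h, b, f).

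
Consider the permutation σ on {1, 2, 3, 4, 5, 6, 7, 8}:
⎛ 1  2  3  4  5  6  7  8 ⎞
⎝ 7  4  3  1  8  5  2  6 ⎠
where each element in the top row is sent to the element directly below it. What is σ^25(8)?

Tracing 8 → 6 → … returns to 8 after 3 steps, so 8 lies in a 3-cycle (5, 8, 6).
Powers repeat with period 3 on this cycle, and 25 mod 3 = 1, so σ^25(8) = σ^1(8).
Stepping 1 place around the cycle: 8 → 6.

6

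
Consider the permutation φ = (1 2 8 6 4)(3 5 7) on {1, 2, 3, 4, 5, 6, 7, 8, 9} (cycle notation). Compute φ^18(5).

5 lies in the 3-cycle (3 5 7).
Powers repeat with period 3 on this cycle, and 18 mod 3 = 0, so φ^18(5) = φ^0(5).
So φ^18(5) = 5.

5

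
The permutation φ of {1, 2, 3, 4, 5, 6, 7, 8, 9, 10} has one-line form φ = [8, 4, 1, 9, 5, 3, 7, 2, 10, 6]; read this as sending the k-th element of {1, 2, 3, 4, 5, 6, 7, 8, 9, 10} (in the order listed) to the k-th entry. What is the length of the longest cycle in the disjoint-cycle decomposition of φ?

8

Decomposing into disjoint cycles gives (1, 8, 2, 4, 9, 10, 6, 3); the longest has length 8.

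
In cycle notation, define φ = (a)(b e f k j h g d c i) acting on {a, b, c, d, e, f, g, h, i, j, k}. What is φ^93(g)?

i

g lies in the 10-cycle (b e f k j h g d c i).
Powers repeat with period 10 on this cycle, and 93 mod 10 = 3, so φ^93(g) = φ^3(g).
Stepping 3 places around the cycle: g → d → c → i.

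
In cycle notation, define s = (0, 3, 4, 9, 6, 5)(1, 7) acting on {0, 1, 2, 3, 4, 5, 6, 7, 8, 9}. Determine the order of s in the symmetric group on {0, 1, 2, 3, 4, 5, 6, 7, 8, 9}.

6

The cycle type of s is (6, 2, 1, 1).
Since disjoint cycles commute, ord(s) = lcm(6, 2) = 6.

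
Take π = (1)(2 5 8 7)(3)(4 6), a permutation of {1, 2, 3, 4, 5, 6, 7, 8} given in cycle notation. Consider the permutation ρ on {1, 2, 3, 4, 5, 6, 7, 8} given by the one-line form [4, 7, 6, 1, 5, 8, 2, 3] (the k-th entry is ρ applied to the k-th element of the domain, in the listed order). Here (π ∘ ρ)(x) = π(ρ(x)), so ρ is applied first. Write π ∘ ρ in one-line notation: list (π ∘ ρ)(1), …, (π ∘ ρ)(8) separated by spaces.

6 2 4 1 8 7 5 3

For each element, apply ρ then π: 1 → 4 → 6; 2 → 7 → 2; 3 → 6 → 4; 4 → 1 → 1; 5 → 5 → 8; 6 → 8 → 7; 7 → 2 → 5; 8 → 3 → 3.
So π ∘ ρ in one-line form is 6 2 4 1 8 7 5 3.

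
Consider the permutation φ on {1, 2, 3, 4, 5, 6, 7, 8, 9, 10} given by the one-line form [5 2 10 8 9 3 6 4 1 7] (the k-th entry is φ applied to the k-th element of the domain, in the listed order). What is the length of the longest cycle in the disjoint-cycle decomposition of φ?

Decomposing into disjoint cycles gives (1, 5, 9)(3, 10, 7, 6)(4, 8); the longest has length 4.

4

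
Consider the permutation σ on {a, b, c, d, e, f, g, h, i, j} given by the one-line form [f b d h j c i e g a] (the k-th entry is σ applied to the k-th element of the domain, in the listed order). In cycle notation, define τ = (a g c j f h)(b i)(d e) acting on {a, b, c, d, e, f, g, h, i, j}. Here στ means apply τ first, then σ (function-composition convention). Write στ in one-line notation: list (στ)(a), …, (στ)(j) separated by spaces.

i g a j h e d f b c

Chase each element through τ then σ: a → g → i; b → i → g; c → j → a; d → e → j; e → d → h; f → h → e; g → c → d; h → a → f; i → b → b; j → f → c.
So στ in one-line form is i g a j h e d f b c.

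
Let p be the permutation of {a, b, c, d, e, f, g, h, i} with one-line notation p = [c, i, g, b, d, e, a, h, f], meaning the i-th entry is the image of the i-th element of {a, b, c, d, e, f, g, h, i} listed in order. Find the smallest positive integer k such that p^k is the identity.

Decomposing into disjoint cycles gives cycle lengths 5, 3, 1.
The order of p is the least common multiple of its cycle lengths: lcm(5, 3) = 15.

15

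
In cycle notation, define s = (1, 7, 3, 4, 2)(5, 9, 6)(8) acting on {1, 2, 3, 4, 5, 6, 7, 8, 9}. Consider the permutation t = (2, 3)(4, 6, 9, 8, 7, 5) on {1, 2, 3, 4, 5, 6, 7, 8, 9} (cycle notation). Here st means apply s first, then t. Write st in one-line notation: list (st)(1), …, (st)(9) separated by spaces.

(st)(x) = t(s(x)). Computing each image: t(s(1)) = t(7) = 5, t(s(2)) = t(1) = 1, t(s(3)) = t(4) = 6, t(s(4)) = t(2) = 3, t(s(5)) = t(9) = 8, t(s(6)) = t(5) = 4, t(s(7)) = t(3) = 2, t(s(8)) = t(8) = 7, t(s(9)) = t(6) = 9.
Hence st = [5 1 6 3 8 4 2 7 9].

5 1 6 3 8 4 2 7 9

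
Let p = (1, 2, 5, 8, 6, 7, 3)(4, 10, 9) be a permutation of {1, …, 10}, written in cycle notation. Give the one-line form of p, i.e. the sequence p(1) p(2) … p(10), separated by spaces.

2 5 1 10 8 7 3 6 4 9

Image by image: 1↦2, 2↦5, 3↦1, 4↦10, 5↦8, 6↦7, 7↦3, 8↦6, 9↦4, 10↦9.
Listing these in domain order gives 2 5 1 10 8 7 3 6 4 9.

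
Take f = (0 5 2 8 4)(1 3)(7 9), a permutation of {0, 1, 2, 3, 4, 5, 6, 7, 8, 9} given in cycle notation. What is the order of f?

10

The disjoint cycles have lengths 5, 2, 2, 1.
The order is lcm(5, 2, 2) = 10.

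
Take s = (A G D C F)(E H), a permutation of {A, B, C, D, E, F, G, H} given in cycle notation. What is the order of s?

10

The cycle type of s is (5, 2, 1).
Since disjoint cycles commute, ord(s) = lcm(5, 2) = 10.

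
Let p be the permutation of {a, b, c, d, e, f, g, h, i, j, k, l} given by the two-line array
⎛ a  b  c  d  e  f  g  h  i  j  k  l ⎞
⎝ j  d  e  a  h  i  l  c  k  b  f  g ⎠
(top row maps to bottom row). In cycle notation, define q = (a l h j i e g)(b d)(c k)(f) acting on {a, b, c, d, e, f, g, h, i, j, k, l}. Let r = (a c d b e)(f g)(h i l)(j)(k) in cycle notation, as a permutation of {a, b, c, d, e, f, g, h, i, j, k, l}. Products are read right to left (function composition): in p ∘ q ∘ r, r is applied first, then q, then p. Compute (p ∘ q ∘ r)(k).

e

Apply the permutations in order: r(k) = k, then q(k) = c, then p(c) = e. So (p ∘ q ∘ r)(k) = e.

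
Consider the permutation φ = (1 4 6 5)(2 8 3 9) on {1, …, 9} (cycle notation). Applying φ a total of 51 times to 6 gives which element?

6 lies in the 4-cycle (1 4 6 5).
On a 4-cycle, φ^4 is the identity, so φ^51 = φ^3 there (51 ≡ 3 mod 4).
Stepping 3 places around the cycle: 6 → 5 → 1 → 4.

4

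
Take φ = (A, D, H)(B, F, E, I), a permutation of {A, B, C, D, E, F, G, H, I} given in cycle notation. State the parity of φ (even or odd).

odd

The cycle lengths are 4, 3, 1, 1.
A cycle of length ℓ contributes ℓ−1 transpositions, so φ is a product of 3 + 2 = 5 transpositions — odd.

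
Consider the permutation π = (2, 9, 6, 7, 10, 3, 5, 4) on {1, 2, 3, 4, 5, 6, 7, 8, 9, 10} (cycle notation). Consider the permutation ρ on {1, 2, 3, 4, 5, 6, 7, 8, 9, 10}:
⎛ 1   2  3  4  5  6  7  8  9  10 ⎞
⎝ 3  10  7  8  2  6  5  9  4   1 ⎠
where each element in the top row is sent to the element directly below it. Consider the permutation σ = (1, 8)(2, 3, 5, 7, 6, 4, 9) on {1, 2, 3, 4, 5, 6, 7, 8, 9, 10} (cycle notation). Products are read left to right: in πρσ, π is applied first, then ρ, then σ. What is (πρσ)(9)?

(πρσ)(9) = σ(ρ(π(9))). π(9) = 6, then ρ(6) = 6, then σ(6) = 4, so the result is 4.

4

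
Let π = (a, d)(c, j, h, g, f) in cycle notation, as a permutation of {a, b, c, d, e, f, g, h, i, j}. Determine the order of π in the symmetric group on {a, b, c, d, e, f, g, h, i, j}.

10

The disjoint cycles have lengths 5, 2, 1, 1, 1.
Since disjoint cycles commute, ord(π) = lcm(5, 2) = 10.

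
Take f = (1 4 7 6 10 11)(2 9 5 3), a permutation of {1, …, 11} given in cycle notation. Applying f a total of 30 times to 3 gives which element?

3 lies in the 4-cycle (2 9 5 3).
Powers repeat with period 4 on this cycle, and 30 mod 4 = 2, so f^30(3) = f^2(3).
Stepping 2 places around the cycle: 3 → 2 → 9.

9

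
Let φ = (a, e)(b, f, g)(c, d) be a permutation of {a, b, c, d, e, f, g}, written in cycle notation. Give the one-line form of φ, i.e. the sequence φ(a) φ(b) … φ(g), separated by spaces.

e f d c a g b

Image by image: a→e, b→f, c→d, d→c, e→a, f→g, g→b.
So the one-line form is e f d c a g b.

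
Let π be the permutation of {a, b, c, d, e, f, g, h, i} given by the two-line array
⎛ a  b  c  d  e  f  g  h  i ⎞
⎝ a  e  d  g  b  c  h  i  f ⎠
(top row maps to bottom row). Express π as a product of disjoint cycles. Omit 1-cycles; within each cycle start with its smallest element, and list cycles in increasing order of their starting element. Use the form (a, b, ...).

(b, e)(c, d, g, h, i, f)

Iterating π from b gives b → e → b; that is the 2-cycle (b, e).
Repeating from the next unused element and collecting all non-trivial cycles gives (b, e)(c, d, g, h, i, f).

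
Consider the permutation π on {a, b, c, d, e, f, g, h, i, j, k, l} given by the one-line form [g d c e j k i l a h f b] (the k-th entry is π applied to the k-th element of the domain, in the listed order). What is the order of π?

6

Writing π as disjoint cycles, the cycle lengths are 6, 3, 2, 1.
Since disjoint cycles commute, ord(π) = lcm(6, 3, 2) = 6.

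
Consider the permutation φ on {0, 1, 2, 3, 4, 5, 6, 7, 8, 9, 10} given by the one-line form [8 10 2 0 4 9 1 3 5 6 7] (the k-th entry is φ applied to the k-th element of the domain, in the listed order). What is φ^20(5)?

6

Tracing 5 → 9 → … returns to 5 after 9 steps, so 5 lies in a 9-cycle (0, 8, 5, 9, 6, 1, 10, 7, 3).
On a 9-cycle, φ^9 is the identity, so φ^20 = φ^2 there (20 ≡ 2 mod 9).
Stepping 2 places around the cycle: 5 → 9 → 6.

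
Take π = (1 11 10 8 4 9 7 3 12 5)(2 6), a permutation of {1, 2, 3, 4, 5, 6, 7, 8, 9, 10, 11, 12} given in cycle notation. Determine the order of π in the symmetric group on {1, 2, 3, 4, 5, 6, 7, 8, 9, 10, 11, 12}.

10

The cycle type of π is (10, 2).
Since disjoint cycles commute, ord(π) = lcm(10, 2) = 10.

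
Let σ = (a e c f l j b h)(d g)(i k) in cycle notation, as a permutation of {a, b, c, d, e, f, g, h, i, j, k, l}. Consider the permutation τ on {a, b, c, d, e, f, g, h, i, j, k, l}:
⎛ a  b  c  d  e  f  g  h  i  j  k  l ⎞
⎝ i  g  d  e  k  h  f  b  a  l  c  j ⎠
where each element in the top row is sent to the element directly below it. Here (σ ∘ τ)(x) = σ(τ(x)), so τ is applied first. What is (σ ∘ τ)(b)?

τ(b) = g, then σ(g) = d; composing gives (σ ∘ τ)(b) = d.

d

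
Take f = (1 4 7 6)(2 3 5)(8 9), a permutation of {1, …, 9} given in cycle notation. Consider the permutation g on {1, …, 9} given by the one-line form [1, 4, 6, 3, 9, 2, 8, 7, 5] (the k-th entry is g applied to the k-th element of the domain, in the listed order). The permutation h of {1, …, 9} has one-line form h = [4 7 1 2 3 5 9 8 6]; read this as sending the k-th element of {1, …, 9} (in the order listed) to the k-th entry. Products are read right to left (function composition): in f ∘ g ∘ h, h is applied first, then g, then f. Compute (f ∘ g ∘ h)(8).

6

(f ∘ g ∘ h)(8) = f(g(h(8))). h(8) = 8, then g(8) = 7, then f(7) = 6, so the result is 6.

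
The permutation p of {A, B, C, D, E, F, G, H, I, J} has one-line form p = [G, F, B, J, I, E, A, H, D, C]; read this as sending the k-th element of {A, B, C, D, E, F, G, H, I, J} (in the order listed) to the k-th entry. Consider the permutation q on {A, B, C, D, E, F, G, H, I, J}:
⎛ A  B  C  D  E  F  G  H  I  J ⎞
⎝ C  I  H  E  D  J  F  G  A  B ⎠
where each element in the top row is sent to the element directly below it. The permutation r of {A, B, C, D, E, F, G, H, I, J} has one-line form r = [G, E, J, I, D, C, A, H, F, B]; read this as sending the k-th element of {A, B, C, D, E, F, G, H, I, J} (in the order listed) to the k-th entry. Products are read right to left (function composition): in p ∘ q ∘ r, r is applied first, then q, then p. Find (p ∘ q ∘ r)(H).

A

Chase H: r(H) = H; q(H) = G; p(G) = A. Hence (p ∘ q ∘ r)(H) = A.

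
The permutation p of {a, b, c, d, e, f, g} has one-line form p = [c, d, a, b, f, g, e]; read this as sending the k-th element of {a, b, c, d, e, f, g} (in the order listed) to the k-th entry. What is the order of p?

Decomposing into disjoint cycles gives cycle lengths 3, 2, 2.
The order of p is the least common multiple of its cycle lengths: lcm(3, 2, 2) = 6.

6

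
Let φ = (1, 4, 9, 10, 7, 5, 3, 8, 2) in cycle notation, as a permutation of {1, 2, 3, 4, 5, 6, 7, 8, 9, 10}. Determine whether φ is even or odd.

even

The cycle lengths are 9, 1.
A cycle of length ℓ contributes ℓ−1 transpositions, so φ is a product of 8 transpositions — even.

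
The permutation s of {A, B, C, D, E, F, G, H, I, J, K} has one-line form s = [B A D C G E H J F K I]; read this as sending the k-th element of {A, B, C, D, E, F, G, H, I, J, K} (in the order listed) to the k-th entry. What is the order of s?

The disjoint-cycle form of s has cycle lengths 7, 2, 2.
Since disjoint cycles commute, ord(s) = lcm(7, 2, 2) = 14.

14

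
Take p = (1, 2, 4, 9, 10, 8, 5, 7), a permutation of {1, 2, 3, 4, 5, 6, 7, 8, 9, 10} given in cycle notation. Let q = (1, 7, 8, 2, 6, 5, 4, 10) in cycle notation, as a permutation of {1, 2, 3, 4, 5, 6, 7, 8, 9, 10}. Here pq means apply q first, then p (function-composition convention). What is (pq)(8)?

4

q(8) = 2, then p(2) = 4; composing gives (pq)(8) = 4.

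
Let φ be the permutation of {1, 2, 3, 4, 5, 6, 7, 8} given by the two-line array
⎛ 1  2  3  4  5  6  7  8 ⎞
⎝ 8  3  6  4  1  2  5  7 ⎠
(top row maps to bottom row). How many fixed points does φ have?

1

The fixed points (elements with φ(x) = x) are {4}, so there is 1.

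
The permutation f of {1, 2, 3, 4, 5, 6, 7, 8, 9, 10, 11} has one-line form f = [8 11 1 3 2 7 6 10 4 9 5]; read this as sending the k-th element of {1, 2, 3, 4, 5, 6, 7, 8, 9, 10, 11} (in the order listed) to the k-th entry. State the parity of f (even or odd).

even

In disjoint-cycle form the cycle lengths are 6, 3, 2.
A cycle of length ℓ contributes ℓ−1 transpositions, so f is a product of 5 + 2 + 1 = 8 transpositions — even.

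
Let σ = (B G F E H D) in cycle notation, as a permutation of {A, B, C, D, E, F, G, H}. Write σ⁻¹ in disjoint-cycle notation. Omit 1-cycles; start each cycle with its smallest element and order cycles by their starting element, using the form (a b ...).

(B D H E F G)

Inverting a permutation written in cycle notation just reverses the order within every cycle.
Reversing each cycle of σ and rotating so the smallest element leads gives (B D H E F G).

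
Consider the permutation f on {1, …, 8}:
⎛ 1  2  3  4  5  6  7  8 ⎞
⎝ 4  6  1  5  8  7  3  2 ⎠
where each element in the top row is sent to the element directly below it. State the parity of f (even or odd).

In disjoint-cycle form the cycle lengths are 8.
A cycle of length ℓ contributes ℓ−1 transpositions, so f is a product of 7 transpositions — odd.

odd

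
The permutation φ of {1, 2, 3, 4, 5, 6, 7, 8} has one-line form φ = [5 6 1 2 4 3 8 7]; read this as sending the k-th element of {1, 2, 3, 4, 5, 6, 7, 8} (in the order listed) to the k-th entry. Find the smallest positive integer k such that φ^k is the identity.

6

Writing φ as disjoint cycles, the cycle lengths are 6, 2.
The order is lcm(6, 2) = 6.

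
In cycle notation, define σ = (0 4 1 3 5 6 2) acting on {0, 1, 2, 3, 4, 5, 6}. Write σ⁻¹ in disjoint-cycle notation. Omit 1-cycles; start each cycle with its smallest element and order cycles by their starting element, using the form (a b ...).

The inverse reverses each cycle.
After reversing and putting each cycle's least element first, σ⁻¹ = (0 2 6 5 3 1 4).

(0 2 6 5 3 1 4)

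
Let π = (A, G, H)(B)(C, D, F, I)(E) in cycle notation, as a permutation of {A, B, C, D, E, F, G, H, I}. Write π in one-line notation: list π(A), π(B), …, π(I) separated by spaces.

Each element maps to the next entry in its cycle (wrapping to the front): A↦G, B↦B, C↦D, D↦F, E↦E, F↦I, G↦H, H↦A, I↦C.
Listing these in domain order gives G B D F E I H A C.

G B D F E I H A C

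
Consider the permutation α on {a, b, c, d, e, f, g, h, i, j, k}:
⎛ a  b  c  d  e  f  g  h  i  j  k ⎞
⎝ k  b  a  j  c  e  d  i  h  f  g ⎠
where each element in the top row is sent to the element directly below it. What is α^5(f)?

Tracing f → e → … returns to f after 8 steps, so f lies in an 8-cycle (a k g d j f e c).
Advancing 5 steps from f: f → e → c → a → k → g.

g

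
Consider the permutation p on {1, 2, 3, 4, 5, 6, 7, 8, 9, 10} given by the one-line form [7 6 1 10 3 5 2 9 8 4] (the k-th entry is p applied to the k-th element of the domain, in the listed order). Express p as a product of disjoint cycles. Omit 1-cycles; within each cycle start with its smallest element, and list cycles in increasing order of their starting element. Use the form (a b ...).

(1 7 2 6 5 3)(4 10)(8 9)

From 1: 1 → 7 → 2 → 6 → 5 → 3 → 1, closing the cycle (1 7 2 6 5 3).
Repeating from the next unused element and collecting all non-trivial cycles gives (1 7 2 6 5 3)(4 10)(8 9).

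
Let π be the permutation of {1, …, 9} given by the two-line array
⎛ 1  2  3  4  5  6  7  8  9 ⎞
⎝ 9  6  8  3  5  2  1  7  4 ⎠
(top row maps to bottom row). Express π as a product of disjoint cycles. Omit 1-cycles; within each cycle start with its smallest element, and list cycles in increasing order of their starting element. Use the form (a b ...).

Start at 1 and follow images: 1 → 9 → 4 → 3 → 8 → 7 → 1, giving the cycle (1 9 4 3 8 7).
Repeating from the next unused element and collecting all non-trivial cycles gives (1 9 4 3 8 7)(2 6).

(1 9 4 3 8 7)(2 6)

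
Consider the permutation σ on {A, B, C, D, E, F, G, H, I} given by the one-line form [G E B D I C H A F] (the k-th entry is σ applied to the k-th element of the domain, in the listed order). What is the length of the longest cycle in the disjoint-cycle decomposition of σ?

Decomposing into disjoint cycles gives (A G H)(B E I F C); the longest has length 5.

5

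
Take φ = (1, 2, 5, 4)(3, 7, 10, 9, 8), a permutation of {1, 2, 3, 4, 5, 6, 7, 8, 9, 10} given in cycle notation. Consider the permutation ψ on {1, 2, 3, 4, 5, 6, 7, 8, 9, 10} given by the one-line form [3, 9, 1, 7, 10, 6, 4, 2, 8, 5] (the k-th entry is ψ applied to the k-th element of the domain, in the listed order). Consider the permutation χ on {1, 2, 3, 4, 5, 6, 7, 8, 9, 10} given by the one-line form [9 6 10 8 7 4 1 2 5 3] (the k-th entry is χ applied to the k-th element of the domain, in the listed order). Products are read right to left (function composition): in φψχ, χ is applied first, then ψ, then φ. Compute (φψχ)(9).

9

(φψχ)(9) = φ(ψ(χ(9))). χ(9) = 5, then ψ(5) = 10, then φ(10) = 9, so the result is 9.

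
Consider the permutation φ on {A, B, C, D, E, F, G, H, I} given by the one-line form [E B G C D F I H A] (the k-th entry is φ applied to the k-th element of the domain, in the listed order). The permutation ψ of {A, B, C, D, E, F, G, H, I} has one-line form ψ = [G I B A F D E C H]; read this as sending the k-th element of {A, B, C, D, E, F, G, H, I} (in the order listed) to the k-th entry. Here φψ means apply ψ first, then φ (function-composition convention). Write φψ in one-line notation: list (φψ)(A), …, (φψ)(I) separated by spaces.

I A B E F C D G H

For each element, apply ψ then φ: A → G → I; B → I → A; C → B → B; D → A → E; E → F → F; F → D → C; G → E → D; H → C → G; I → H → H.
So φψ in one-line form is I A B E F C D G H.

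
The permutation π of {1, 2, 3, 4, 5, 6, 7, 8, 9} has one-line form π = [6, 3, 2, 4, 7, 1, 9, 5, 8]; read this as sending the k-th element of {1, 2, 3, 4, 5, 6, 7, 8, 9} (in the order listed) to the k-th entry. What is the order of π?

Decomposing into disjoint cycles gives cycle lengths 4, 2, 2, 1.
The order of π is the least common multiple of its cycle lengths: lcm(4, 2, 2) = 4.

4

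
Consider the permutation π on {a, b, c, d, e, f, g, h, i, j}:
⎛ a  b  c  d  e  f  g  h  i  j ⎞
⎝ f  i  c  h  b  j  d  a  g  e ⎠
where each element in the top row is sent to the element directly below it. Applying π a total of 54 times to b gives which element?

b

Tracing b → i → … returns to b after 9 steps, so b lies in a 9-cycle (a, f, j, e, b, i, g, d, h).
Powers repeat with period 9 on this cycle, and 54 mod 9 = 0, so π^54(b) = π^0(b).
So π^54(b) = b.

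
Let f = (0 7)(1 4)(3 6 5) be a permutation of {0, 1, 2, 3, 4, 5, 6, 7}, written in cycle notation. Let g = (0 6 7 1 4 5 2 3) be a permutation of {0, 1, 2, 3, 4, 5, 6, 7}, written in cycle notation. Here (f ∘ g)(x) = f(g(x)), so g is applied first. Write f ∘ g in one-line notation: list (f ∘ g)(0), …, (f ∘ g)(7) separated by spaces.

5 1 6 7 3 2 0 4

Chase each element through g then f: 0 → 6 → 5; 1 → 4 → 1; 2 → 3 → 6; 3 → 0 → 7; 4 → 5 → 3; 5 → 2 → 2; 6 → 7 → 0; 7 → 1 → 4.
Collecting the images, f ∘ g = [5 1 6 7 3 2 0 4].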